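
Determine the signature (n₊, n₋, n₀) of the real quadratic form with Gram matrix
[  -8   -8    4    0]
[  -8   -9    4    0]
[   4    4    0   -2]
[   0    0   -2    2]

Answer: (1, 2, 1)

Derivation:
step 0: pivot -8 → sign −
step 1: pivot -1 → sign −
step 2: pivot 2 → sign +
step 3: row/col 3 already zero → sign 0
signature = (1, 2, 1)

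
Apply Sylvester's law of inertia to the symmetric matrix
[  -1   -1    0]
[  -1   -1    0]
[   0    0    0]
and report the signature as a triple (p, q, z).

Answer: (0, 1, 2)

Derivation:
step 0: pivot -1 → sign −
step 1: row/col 1 already zero → sign 0
step 2: row/col 2 already zero → sign 0
signature = (0, 1, 2)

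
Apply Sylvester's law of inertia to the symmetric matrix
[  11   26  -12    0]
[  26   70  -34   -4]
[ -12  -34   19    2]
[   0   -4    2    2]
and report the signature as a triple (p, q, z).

step 0: pivot 11 → sign +
step 1: pivot 94/11 → sign +
step 2: pivot 103/47 → sign +
step 3: pivot -6/103 → sign −
signature = (3, 1, 0)

Answer: (3, 1, 0)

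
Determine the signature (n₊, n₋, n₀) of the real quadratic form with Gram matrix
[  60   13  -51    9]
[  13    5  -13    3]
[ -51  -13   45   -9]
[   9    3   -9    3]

step 0: pivot 60 → sign +
step 1: pivot 131/60 → sign +
step 2: pivot -12/131 → sign −
step 3: pivot 3 → sign +
signature = (3, 1, 0)

Answer: (3, 1, 0)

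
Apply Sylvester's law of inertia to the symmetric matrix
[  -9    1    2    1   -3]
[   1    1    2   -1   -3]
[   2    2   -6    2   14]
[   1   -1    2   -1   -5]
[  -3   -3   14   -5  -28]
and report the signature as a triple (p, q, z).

Answer: (2, 2, 1)

Derivation:
step 0: pivot -9 → sign −
step 1: pivot 10/9 → sign +
step 2: pivot -10 → sign −
step 3: pivot 3 → sign +
step 4: row/col 4 already zero → sign 0
signature = (2, 2, 1)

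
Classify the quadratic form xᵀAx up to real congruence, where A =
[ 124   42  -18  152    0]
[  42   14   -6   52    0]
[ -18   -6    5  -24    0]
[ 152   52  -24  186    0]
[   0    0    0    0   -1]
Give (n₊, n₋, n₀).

Answer: (2, 3, 0)

Derivation:
step 0: pivot 124 → sign +
step 1: pivot -7/31 → sign −
step 2: pivot 17/7 → sign +
step 3: pivot -6/17 → sign −
step 4: pivot -1 → sign −
signature = (2, 3, 0)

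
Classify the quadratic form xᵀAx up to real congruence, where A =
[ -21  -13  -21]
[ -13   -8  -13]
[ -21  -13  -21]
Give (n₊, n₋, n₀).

Answer: (1, 1, 1)

Derivation:
step 0: pivot -21 → sign −
step 1: pivot 1/21 → sign +
step 2: row/col 2 already zero → sign 0
signature = (1, 1, 1)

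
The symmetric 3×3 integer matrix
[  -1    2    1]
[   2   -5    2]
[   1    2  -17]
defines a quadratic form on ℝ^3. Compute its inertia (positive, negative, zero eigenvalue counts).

step 0: pivot -1 → sign −
step 1: pivot -1 → sign −
step 2: row/col 2 already zero → sign 0
signature = (0, 2, 1)

Answer: (0, 2, 1)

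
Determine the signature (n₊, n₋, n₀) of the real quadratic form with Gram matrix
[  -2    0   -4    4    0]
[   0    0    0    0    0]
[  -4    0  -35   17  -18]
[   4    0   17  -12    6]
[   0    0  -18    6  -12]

Answer: (0, 3, 2)

Derivation:
step 0: pivot -2 → sign −
step 1: pivot -27 → sign −
step 2: pivot -1 → sign −
step 3: row/col 3 already zero → sign 0
step 4: row/col 4 already zero → sign 0
signature = (0, 3, 2)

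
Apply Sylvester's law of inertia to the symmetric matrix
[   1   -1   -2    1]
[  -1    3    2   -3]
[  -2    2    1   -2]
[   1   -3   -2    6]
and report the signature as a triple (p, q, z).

Answer: (3, 1, 0)

Derivation:
step 0: pivot 1 → sign +
step 1: pivot 2 → sign +
step 2: pivot -3 → sign −
step 3: pivot 3 → sign +
signature = (3, 1, 0)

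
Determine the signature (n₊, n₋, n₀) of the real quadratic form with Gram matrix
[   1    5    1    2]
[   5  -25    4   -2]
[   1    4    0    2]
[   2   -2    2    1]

step 0: pivot 1 → sign +
step 1: pivot -50 → sign −
step 2: pivot -49/50 → sign −
step 3: pivot -3/49 → sign −
signature = (1, 3, 0)

Answer: (1, 3, 0)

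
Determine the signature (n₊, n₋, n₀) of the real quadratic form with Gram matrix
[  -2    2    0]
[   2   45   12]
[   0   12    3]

step 0: pivot -2 → sign −
step 1: pivot 47 → sign +
step 2: pivot -3/47 → sign −
signature = (1, 2, 0)

Answer: (1, 2, 0)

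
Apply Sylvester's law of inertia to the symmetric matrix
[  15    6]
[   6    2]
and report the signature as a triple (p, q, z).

step 0: pivot 15 → sign +
step 1: pivot -2/5 → sign −
signature = (1, 1, 0)

Answer: (1, 1, 0)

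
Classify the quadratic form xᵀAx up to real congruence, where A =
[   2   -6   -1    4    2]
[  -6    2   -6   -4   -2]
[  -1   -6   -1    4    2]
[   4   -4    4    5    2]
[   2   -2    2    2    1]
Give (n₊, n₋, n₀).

Answer: (3, 2, 0)

Derivation:
step 0: pivot 2 → sign +
step 1: pivot -16 → sign −
step 2: pivot 57/16 → sign +
step 3: pivot 7/19 → sign +
step 4: pivot -3/7 → sign −
signature = (3, 2, 0)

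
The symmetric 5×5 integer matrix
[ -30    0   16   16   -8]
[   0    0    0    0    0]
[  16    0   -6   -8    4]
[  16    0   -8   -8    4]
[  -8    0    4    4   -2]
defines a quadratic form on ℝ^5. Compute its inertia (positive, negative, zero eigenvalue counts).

step 0: pivot -30 → sign −
step 1: pivot 38/15 → sign +
step 2: pivot 8/19 → sign +
step 3: row/col 3 already zero → sign 0
step 4: row/col 4 already zero → sign 0
signature = (2, 1, 2)

Answer: (2, 1, 2)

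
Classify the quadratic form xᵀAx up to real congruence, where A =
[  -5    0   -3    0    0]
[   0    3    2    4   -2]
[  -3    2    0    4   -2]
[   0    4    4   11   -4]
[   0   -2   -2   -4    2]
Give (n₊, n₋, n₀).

Answer: (3, 2, 0)

Derivation:
step 0: pivot -5 → sign −
step 1: pivot 3 → sign +
step 2: pivot 7/15 → sign +
step 3: pivot 13/7 → sign +
step 4: pivot -6/13 → sign −
signature = (3, 2, 0)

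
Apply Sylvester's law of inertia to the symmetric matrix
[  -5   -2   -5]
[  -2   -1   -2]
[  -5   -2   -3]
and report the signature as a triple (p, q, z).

step 0: pivot -5 → sign −
step 1: pivot -1/5 → sign −
step 2: pivot 2 → sign +
signature = (1, 2, 0)

Answer: (1, 2, 0)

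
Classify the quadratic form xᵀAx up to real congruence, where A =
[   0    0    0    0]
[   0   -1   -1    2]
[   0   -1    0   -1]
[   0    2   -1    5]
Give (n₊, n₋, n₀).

Answer: (1, 1, 2)

Derivation:
step 0: pivot -1 → sign −
step 1: pivot 1 → sign +
step 2: row/col 2 already zero → sign 0
step 3: row/col 3 already zero → sign 0
signature = (1, 1, 2)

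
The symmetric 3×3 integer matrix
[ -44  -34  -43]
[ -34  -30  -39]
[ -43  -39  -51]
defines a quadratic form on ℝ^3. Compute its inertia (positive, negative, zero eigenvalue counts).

Answer: (0, 3, 0)

Derivation:
step 0: pivot -44 → sign −
step 1: pivot -41/11 → sign −
step 2: pivot -3/82 → sign −
signature = (0, 3, 0)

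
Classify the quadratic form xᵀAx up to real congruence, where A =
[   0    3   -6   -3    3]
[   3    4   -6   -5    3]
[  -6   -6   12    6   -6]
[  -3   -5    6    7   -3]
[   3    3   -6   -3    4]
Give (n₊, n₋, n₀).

Answer: (3, 1, 1)

Derivation:
step 0: pivot 4 → sign +
step 1: pivot -9/4 → sign −
step 2: pivot 4 → sign +
step 3: pivot 1 → sign +
step 4: row/col 4 already zero → sign 0
signature = (3, 1, 1)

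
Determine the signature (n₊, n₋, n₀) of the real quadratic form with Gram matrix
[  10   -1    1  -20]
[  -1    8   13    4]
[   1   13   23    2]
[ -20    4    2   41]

Answer: (4, 0, 0)

Derivation:
step 0: pivot 10 → sign +
step 1: pivot 79/10 → sign +
step 2: pivot 93/79 → sign +
step 3: pivot 3/31 → sign +
signature = (4, 0, 0)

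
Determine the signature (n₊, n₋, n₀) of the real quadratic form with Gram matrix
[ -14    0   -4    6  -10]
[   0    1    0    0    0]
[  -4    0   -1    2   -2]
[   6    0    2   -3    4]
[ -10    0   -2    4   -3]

step 0: pivot -14 → sign −
step 1: pivot 1 → sign +
step 2: pivot 1/7 → sign +
step 3: pivot -1 → sign −
step 4: pivot 3 → sign +
signature = (3, 2, 0)

Answer: (3, 2, 0)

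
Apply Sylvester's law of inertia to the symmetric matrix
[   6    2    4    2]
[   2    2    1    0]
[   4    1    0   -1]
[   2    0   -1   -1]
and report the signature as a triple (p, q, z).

Answer: (3, 1, 0)

Derivation:
step 0: pivot 6 → sign +
step 1: pivot 4/3 → sign +
step 2: pivot -11/4 → sign −
step 3: pivot 3/11 → sign +
signature = (3, 1, 0)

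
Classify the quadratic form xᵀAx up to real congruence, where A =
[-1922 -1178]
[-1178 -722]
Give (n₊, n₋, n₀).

Answer: (0, 1, 1)

Derivation:
step 0: pivot -1922 → sign −
step 1: row/col 1 already zero → sign 0
signature = (0, 1, 1)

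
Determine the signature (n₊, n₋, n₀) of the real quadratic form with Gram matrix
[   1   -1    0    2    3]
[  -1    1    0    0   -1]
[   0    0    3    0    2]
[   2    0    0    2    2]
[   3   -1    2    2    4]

step 0: pivot 1 → sign +
step 1: pivot 3 → sign +
step 2: pivot -2 → sign −
step 3: pivot 2 → sign +
step 4: pivot -1/3 → sign −
signature = (3, 2, 0)

Answer: (3, 2, 0)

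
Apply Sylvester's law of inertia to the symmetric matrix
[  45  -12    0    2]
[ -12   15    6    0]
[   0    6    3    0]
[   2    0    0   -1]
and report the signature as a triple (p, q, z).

Answer: (3, 1, 0)

Derivation:
step 0: pivot 45 → sign +
step 1: pivot 59/5 → sign +
step 2: pivot -3/59 → sign −
step 3: pivot 1/3 → sign +
signature = (3, 1, 0)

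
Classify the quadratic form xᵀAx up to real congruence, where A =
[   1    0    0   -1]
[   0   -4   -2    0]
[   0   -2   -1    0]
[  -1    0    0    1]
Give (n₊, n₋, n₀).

Answer: (1, 1, 2)

Derivation:
step 0: pivot 1 → sign +
step 1: pivot -4 → sign −
step 2: row/col 2 already zero → sign 0
step 3: row/col 3 already zero → sign 0
signature = (1, 1, 2)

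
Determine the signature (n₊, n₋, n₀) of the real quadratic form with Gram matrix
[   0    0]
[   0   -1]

Answer: (0, 1, 1)

Derivation:
step 0: pivot -1 → sign −
step 1: row/col 1 already zero → sign 0
signature = (0, 1, 1)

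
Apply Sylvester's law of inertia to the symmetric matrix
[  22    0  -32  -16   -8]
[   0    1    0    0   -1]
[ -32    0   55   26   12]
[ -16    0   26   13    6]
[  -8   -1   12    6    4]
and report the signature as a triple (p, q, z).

Answer: (5, 0, 0)

Derivation:
step 0: pivot 22 → sign +
step 1: pivot 1 → sign +
step 2: pivot 93/11 → sign +
step 3: pivot 15/31 → sign +
step 4: pivot 1/15 → sign +
signature = (5, 0, 0)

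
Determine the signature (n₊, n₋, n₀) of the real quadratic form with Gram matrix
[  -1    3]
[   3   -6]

step 0: pivot -1 → sign −
step 1: pivot 3 → sign +
signature = (1, 1, 0)

Answer: (1, 1, 0)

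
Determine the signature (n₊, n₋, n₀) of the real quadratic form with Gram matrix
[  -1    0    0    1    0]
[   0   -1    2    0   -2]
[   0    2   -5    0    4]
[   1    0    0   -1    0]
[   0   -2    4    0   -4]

Answer: (0, 3, 2)

Derivation:
step 0: pivot -1 → sign −
step 1: pivot -1 → sign −
step 2: pivot -1 → sign −
step 3: row/col 3 already zero → sign 0
step 4: row/col 4 already zero → sign 0
signature = (0, 3, 2)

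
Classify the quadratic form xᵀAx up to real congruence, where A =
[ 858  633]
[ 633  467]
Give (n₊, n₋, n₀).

Answer: (1, 1, 0)

Derivation:
step 0: pivot 858 → sign +
step 1: pivot -1/286 → sign −
signature = (1, 1, 0)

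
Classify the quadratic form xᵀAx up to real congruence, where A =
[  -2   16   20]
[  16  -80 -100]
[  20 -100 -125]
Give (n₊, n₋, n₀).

Answer: (1, 1, 1)

Derivation:
step 0: pivot -2 → sign −
step 1: pivot 48 → sign +
step 2: row/col 2 already zero → sign 0
signature = (1, 1, 1)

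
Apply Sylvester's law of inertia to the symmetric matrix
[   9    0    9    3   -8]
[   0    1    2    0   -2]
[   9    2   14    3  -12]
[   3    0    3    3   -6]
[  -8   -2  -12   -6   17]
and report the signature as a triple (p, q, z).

step 0: pivot 9 → sign +
step 1: pivot 1 → sign +
step 2: pivot 1 → sign +
step 3: pivot 2 → sign +
step 4: pivot 1/3 → sign +
signature = (5, 0, 0)

Answer: (5, 0, 0)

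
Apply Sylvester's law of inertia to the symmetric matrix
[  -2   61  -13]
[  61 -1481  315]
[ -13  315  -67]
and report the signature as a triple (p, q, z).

step 0: pivot -2 → sign −
step 1: pivot 759/2 → sign +
step 2: pivot -2/759 → sign −
signature = (1, 2, 0)

Answer: (1, 2, 0)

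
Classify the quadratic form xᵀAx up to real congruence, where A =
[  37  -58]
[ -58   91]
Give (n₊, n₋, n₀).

Answer: (2, 0, 0)

Derivation:
step 0: pivot 37 → sign +
step 1: pivot 3/37 → sign +
signature = (2, 0, 0)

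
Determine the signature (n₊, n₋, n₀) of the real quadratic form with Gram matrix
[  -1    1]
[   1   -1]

step 0: pivot -1 → sign −
step 1: row/col 1 already zero → sign 0
signature = (0, 1, 1)

Answer: (0, 1, 1)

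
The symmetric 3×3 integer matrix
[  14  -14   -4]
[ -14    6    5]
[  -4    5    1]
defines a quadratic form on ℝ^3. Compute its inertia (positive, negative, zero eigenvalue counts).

Answer: (1, 2, 0)

Derivation:
step 0: pivot 14 → sign +
step 1: pivot -8 → sign −
step 2: pivot -1/56 → sign −
signature = (1, 2, 0)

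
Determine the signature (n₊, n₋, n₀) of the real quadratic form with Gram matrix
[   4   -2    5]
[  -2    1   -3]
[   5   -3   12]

Answer: (2, 1, 0)

Derivation:
step 0: pivot 4 → sign +
step 1: pivot 23/4 → sign +
step 2: pivot -1/23 → sign −
signature = (2, 1, 0)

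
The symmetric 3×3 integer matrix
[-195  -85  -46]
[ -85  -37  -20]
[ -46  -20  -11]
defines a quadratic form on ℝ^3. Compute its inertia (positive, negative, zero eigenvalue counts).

step 0: pivot -195 → sign −
step 1: pivot 2/39 → sign +
step 2: pivot -1/5 → sign −
signature = (1, 2, 0)

Answer: (1, 2, 0)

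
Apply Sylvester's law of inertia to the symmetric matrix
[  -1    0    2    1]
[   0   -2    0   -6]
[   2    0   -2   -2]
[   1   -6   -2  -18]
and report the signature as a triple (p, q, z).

Answer: (2, 2, 0)

Derivation:
step 0: pivot -1 → sign −
step 1: pivot -2 → sign −
step 2: pivot 2 → sign +
step 3: pivot 1 → sign +
signature = (2, 2, 0)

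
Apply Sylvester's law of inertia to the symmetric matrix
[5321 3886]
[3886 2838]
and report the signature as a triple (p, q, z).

Answer: (2, 0, 0)

Derivation:
step 0: pivot 5321 → sign +
step 1: pivot 2/5321 → sign +
signature = (2, 0, 0)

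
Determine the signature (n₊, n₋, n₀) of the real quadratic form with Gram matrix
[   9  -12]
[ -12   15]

step 0: pivot 9 → sign +
step 1: pivot -1 → sign −
signature = (1, 1, 0)

Answer: (1, 1, 0)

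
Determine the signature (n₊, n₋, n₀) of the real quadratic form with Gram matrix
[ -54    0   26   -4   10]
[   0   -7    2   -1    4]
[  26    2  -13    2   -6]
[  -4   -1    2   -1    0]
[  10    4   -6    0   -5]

Answer: (2, 3, 0)

Derivation:
step 0: pivot -54 → sign −
step 1: pivot -7 → sign −
step 2: pivot 17/189 → sign +
step 3: pivot -18/17 → sign −
step 4: pivot 1 → sign +
signature = (2, 3, 0)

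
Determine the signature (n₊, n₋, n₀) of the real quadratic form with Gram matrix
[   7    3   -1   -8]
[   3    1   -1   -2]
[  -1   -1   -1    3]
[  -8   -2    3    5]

Answer: (2, 2, 0)

Derivation:
step 0: pivot 7 → sign +
step 1: pivot -2/7 → sign −
step 2: pivot 3 → sign +
step 3: pivot -1/3 → sign −
signature = (2, 2, 0)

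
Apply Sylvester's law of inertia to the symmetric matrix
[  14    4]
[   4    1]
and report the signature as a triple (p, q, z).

Answer: (1, 1, 0)

Derivation:
step 0: pivot 14 → sign +
step 1: pivot -1/7 → sign −
signature = (1, 1, 0)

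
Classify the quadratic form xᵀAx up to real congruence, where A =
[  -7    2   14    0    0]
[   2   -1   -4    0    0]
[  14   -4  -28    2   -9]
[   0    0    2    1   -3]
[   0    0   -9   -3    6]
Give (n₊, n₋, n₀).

Answer: (1, 4, 0)

Derivation:
step 0: pivot -7 → sign −
step 1: pivot -3/7 → sign −
step 2: pivot 1 → sign +
step 3: pivot -4 → sign −
step 4: pivot -3/4 → sign −
signature = (1, 4, 0)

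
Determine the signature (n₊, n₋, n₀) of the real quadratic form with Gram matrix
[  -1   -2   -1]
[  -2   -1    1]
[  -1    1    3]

Answer: (2, 1, 0)

Derivation:
step 0: pivot -1 → sign −
step 1: pivot 3 → sign +
step 2: pivot 1 → sign +
signature = (2, 1, 0)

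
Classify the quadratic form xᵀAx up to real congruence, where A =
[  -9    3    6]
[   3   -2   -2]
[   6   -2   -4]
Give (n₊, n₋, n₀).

Answer: (0, 2, 1)

Derivation:
step 0: pivot -9 → sign −
step 1: pivot -1 → sign −
step 2: row/col 2 already zero → sign 0
signature = (0, 2, 1)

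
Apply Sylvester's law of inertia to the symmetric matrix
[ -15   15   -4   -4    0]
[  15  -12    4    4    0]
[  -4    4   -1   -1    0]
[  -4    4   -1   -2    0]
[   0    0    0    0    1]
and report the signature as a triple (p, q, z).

Answer: (3, 2, 0)

Derivation:
step 0: pivot -15 → sign −
step 1: pivot 3 → sign +
step 2: pivot 1/15 → sign +
step 3: pivot -1 → sign −
step 4: pivot 1 → sign +
signature = (3, 2, 0)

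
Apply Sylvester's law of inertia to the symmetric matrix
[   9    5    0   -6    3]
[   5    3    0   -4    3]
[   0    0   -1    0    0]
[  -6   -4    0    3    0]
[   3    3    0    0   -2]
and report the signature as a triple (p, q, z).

step 0: pivot 9 → sign +
step 1: pivot 2/9 → sign +
step 2: pivot -1 → sign −
step 3: pivot -3 → sign −
step 4: pivot 1 → sign +
signature = (3, 2, 0)

Answer: (3, 2, 0)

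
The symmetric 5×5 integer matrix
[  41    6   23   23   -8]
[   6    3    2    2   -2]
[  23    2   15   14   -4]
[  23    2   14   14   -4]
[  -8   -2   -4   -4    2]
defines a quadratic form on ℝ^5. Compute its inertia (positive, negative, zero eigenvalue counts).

Answer: (5, 0, 0)

Derivation:
step 0: pivot 41 → sign +
step 1: pivot 87/41 → sign +
step 2: pivot 106/87 → sign +
step 3: pivot 19/106 → sign +
step 4: pivot 2/19 → sign +
signature = (5, 0, 0)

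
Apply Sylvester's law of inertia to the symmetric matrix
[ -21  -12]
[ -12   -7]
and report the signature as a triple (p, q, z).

Answer: (0, 2, 0)

Derivation:
step 0: pivot -21 → sign −
step 1: pivot -1/7 → sign −
signature = (0, 2, 0)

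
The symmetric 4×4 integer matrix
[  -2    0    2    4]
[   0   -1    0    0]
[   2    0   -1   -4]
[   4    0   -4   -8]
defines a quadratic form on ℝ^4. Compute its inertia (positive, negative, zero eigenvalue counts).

step 0: pivot -2 → sign −
step 1: pivot -1 → sign −
step 2: pivot 1 → sign +
step 3: row/col 3 already zero → sign 0
signature = (1, 2, 1)

Answer: (1, 2, 1)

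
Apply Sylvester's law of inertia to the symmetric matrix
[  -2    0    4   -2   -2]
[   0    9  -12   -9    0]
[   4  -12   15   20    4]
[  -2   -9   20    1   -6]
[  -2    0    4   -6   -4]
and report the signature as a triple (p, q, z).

Answer: (2, 3, 0)

Derivation:
step 0: pivot -2 → sign −
step 1: pivot 9 → sign +
step 2: pivot 7 → sign +
step 3: pivot -58/7 → sign −
step 4: pivot -2/29 → sign −
signature = (2, 3, 0)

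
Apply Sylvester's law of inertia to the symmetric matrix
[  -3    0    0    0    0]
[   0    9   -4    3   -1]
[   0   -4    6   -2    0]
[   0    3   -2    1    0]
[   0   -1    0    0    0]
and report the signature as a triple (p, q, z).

step 0: pivot -3 → sign −
step 1: pivot 9 → sign +
step 2: pivot 38/9 → sign +
step 3: pivot -2/19 → sign −
step 4: pivot 1/2 → sign +
signature = (3, 2, 0)

Answer: (3, 2, 0)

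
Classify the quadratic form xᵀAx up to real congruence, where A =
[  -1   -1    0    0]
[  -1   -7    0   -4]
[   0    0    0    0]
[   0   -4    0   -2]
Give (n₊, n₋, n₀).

Answer: (1, 2, 1)

Derivation:
step 0: pivot -1 → sign −
step 1: pivot -6 → sign −
step 2: pivot 2/3 → sign +
step 3: row/col 3 already zero → sign 0
signature = (1, 2, 1)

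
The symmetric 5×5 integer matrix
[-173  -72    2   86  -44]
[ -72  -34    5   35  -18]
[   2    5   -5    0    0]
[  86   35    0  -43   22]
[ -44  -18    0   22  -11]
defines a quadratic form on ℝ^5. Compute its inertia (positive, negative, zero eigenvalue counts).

Answer: (1, 4, 0)

Derivation:
step 0: pivot -173 → sign −
step 1: pivot -698/173 → sign −
step 2: pivot -469/698 → sign −
step 3: pivot -22/469 → sign −
step 4: pivot 3/11 → sign +
signature = (1, 4, 0)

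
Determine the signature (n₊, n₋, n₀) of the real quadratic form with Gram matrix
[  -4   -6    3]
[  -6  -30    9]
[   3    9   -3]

Answer: (1, 2, 0)

Derivation:
step 0: pivot -4 → sign −
step 1: pivot -21 → sign −
step 2: pivot 3/14 → sign +
signature = (1, 2, 0)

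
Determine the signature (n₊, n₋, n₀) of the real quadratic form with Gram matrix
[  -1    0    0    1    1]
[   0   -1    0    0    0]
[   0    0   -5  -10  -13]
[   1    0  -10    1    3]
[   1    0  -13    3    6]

step 0: pivot -1 → sign −
step 1: pivot -1 → sign −
step 2: pivot -5 → sign −
step 3: pivot 22 → sign +
step 4: pivot -6/55 → sign −
signature = (1, 4, 0)

Answer: (1, 4, 0)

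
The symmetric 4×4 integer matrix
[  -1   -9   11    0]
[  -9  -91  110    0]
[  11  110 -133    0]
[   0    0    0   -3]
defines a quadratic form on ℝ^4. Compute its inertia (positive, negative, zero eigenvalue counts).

Answer: (1, 3, 0)

Derivation:
step 0: pivot -1 → sign −
step 1: pivot -10 → sign −
step 2: pivot 1/10 → sign +
step 3: pivot -3 → sign −
signature = (1, 3, 0)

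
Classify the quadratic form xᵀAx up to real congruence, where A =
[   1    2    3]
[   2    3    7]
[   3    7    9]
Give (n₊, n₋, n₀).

step 0: pivot 1 → sign +
step 1: pivot -1 → sign −
step 2: pivot 1 → sign +
signature = (2, 1, 0)

Answer: (2, 1, 0)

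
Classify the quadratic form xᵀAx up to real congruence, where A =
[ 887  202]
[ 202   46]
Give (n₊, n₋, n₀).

step 0: pivot 887 → sign +
step 1: pivot -2/887 → sign −
signature = (1, 1, 0)

Answer: (1, 1, 0)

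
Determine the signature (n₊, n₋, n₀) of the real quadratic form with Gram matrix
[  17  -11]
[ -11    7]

step 0: pivot 17 → sign +
step 1: pivot -2/17 → sign −
signature = (1, 1, 0)

Answer: (1, 1, 0)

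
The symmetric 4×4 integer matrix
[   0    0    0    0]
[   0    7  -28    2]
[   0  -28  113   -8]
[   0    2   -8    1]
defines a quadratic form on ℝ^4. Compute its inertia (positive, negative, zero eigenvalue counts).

Answer: (3, 0, 1)

Derivation:
step 0: pivot 7 → sign +
step 1: pivot 1 → sign +
step 2: pivot 3/7 → sign +
step 3: row/col 3 already zero → sign 0
signature = (3, 0, 1)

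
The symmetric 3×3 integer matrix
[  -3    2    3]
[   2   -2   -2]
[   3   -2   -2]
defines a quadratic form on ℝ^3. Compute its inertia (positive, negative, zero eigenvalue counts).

step 0: pivot -3 → sign −
step 1: pivot -2/3 → sign −
step 2: pivot 1 → sign +
signature = (1, 2, 0)

Answer: (1, 2, 0)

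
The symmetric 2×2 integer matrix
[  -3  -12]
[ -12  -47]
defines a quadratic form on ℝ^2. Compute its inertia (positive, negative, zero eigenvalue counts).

Answer: (1, 1, 0)

Derivation:
step 0: pivot -3 → sign −
step 1: pivot 1 → sign +
signature = (1, 1, 0)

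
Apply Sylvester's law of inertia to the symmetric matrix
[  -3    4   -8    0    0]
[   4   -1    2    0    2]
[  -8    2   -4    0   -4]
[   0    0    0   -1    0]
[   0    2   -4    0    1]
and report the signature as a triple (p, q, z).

Answer: (2, 2, 1)

Derivation:
step 0: pivot -3 → sign −
step 1: pivot 13/3 → sign +
step 2: pivot -1 → sign −
step 3: pivot 1/13 → sign +
step 4: row/col 4 already zero → sign 0
signature = (2, 2, 1)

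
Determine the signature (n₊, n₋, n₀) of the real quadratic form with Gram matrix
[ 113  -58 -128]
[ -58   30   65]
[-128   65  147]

step 0: pivot 113 → sign +
step 1: pivot 26/113 → sign +
step 2: pivot -3/26 → sign −
signature = (2, 1, 0)

Answer: (2, 1, 0)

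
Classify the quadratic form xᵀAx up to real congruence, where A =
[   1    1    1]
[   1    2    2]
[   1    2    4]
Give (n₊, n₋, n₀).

step 0: pivot 1 → sign +
step 1: pivot 1 → sign +
step 2: pivot 2 → sign +
signature = (3, 0, 0)

Answer: (3, 0, 0)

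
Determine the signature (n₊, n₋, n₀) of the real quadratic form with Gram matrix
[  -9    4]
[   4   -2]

Answer: (0, 2, 0)

Derivation:
step 0: pivot -9 → sign −
step 1: pivot -2/9 → sign −
signature = (0, 2, 0)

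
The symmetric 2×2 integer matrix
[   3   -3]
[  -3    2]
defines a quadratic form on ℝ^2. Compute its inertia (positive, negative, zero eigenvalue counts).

step 0: pivot 3 → sign +
step 1: pivot -1 → sign −
signature = (1, 1, 0)

Answer: (1, 1, 0)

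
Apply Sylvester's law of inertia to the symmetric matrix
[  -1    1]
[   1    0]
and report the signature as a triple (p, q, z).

Answer: (1, 1, 0)

Derivation:
step 0: pivot -1 → sign −
step 1: pivot 1 → sign +
signature = (1, 1, 0)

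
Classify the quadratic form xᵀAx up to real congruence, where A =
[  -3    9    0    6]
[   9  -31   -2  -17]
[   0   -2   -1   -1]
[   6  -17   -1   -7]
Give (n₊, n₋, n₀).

Answer: (1, 3, 0)

Derivation:
step 0: pivot -3 → sign −
step 1: pivot -4 → sign −
step 2: pivot 21/4 → sign +
step 3: pivot -3/7 → sign −
signature = (1, 3, 0)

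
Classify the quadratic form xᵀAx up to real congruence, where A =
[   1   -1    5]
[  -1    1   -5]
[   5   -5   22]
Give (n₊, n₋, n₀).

Answer: (1, 1, 1)

Derivation:
step 0: pivot 1 → sign +
step 1: pivot -3 → sign −
step 2: row/col 2 already zero → sign 0
signature = (1, 1, 1)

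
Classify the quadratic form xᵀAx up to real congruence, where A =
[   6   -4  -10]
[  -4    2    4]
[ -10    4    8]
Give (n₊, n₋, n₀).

Answer: (2, 1, 0)

Derivation:
step 0: pivot 6 → sign +
step 1: pivot -2/3 → sign −
step 2: pivot 2 → sign +
signature = (2, 1, 0)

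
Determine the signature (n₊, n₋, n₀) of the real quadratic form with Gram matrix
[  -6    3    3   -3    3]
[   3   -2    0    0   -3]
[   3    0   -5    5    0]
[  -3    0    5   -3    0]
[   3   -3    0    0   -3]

Answer: (2, 3, 0)

Derivation:
step 0: pivot -6 → sign −
step 1: pivot -1/2 → sign −
step 2: pivot 1 → sign +
step 3: pivot 2 → sign +
step 4: pivot -6 → sign −
signature = (2, 3, 0)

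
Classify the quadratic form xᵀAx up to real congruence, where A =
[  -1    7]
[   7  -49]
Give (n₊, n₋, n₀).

step 0: pivot -1 → sign −
step 1: row/col 1 already zero → sign 0
signature = (0, 1, 1)

Answer: (0, 1, 1)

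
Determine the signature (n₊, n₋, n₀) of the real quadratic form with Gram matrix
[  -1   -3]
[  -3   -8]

step 0: pivot -1 → sign −
step 1: pivot 1 → sign +
signature = (1, 1, 0)

Answer: (1, 1, 0)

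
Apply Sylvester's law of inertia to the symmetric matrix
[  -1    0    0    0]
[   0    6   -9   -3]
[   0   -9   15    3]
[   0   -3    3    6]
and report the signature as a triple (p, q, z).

Answer: (3, 1, 0)

Derivation:
step 0: pivot -1 → sign −
step 1: pivot 6 → sign +
step 2: pivot 3/2 → sign +
step 3: pivot 3 → sign +
signature = (3, 1, 0)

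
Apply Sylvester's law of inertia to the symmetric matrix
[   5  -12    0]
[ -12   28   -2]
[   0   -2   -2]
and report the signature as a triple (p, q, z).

step 0: pivot 5 → sign +
step 1: pivot -4/5 → sign −
step 2: pivot 3 → sign +
signature = (2, 1, 0)

Answer: (2, 1, 0)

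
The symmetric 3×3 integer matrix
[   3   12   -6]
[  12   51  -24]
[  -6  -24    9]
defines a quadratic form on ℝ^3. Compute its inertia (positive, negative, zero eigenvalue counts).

step 0: pivot 3 → sign +
step 1: pivot 3 → sign +
step 2: pivot -3 → sign −
signature = (2, 1, 0)

Answer: (2, 1, 0)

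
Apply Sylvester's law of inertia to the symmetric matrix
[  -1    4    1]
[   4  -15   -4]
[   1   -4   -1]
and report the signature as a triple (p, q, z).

Answer: (1, 1, 1)

Derivation:
step 0: pivot -1 → sign −
step 1: pivot 1 → sign +
step 2: row/col 2 already zero → sign 0
signature = (1, 1, 1)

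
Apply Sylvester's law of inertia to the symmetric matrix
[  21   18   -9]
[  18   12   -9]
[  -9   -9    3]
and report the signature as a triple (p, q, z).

step 0: pivot 21 → sign +
step 1: pivot -24/7 → sign −
step 2: pivot -3/8 → sign −
signature = (1, 2, 0)

Answer: (1, 2, 0)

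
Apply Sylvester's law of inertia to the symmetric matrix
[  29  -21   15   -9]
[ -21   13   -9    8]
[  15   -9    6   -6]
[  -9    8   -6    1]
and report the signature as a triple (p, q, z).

Answer: (1, 3, 0)

Derivation:
step 0: pivot 29 → sign +
step 1: pivot -64/29 → sign −
step 2: pivot -3/16 → sign −
step 3: pivot -3/4 → sign −
signature = (1, 3, 0)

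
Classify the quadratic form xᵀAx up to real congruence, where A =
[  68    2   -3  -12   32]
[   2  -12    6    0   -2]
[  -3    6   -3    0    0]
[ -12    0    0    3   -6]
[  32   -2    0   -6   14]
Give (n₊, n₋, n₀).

Answer: (2, 3, 0)

Derivation:
step 0: pivot 68 → sign +
step 1: pivot -205/17 → sign −
step 2: pivot -12/205 → sign −
step 3: pivot 3 → sign +
step 4: pivot -1/4 → sign −
signature = (2, 3, 0)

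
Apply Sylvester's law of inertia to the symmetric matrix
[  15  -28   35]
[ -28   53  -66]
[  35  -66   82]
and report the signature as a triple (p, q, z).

step 0: pivot 15 → sign +
step 1: pivot 11/15 → sign +
step 2: pivot -3/11 → sign −
signature = (2, 1, 0)

Answer: (2, 1, 0)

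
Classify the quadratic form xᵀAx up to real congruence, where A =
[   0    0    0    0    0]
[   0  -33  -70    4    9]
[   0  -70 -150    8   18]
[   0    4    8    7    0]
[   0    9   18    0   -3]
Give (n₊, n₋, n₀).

Answer: (1, 3, 1)

Derivation:
step 0: pivot -33 → sign −
step 1: pivot -50/33 → sign −
step 2: pivot 191/25 → sign +
step 3: pivot -6/191 → sign −
step 4: row/col 4 already zero → sign 0
signature = (1, 3, 1)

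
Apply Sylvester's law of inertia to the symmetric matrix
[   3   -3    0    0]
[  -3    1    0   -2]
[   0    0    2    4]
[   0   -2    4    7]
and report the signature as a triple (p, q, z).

step 0: pivot 3 → sign +
step 1: pivot -2 → sign −
step 2: pivot 2 → sign +
step 3: pivot 1 → sign +
signature = (3, 1, 0)

Answer: (3, 1, 0)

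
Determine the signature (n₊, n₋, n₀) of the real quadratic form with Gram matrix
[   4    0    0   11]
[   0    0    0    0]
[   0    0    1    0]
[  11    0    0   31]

step 0: pivot 4 → sign +
step 1: pivot 1 → sign +
step 2: pivot 3/4 → sign +
step 3: row/col 3 already zero → sign 0
signature = (3, 0, 1)

Answer: (3, 0, 1)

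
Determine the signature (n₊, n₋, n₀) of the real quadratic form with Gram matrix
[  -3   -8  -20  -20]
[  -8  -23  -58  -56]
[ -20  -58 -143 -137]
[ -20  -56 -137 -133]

step 0: pivot -3 → sign −
step 1: pivot -5/3 → sign −
step 2: pivot 17/5 → sign +
step 3: pivot 6/17 → sign +
signature = (2, 2, 0)

Answer: (2, 2, 0)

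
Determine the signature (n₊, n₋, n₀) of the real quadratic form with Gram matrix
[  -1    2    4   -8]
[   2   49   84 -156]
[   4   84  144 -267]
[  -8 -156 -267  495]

step 0: pivot -1 → sign −
step 1: pivot 53 → sign +
step 2: pivot 16/53 → sign +
step 3: pivot 3/16 → sign +
signature = (3, 1, 0)

Answer: (3, 1, 0)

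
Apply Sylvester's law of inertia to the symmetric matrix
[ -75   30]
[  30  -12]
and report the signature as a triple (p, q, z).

Answer: (0, 1, 1)

Derivation:
step 0: pivot -75 → sign −
step 1: row/col 1 already zero → sign 0
signature = (0, 1, 1)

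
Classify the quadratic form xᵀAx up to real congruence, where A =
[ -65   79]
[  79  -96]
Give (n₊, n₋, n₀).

step 0: pivot -65 → sign −
step 1: pivot 1/65 → sign +
signature = (1, 1, 0)

Answer: (1, 1, 0)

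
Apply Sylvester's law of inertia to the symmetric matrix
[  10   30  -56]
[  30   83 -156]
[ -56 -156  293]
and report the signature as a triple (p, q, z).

step 0: pivot 10 → sign +
step 1: pivot -7 → sign −
step 2: pivot -1/35 → sign −
signature = (1, 2, 0)

Answer: (1, 2, 0)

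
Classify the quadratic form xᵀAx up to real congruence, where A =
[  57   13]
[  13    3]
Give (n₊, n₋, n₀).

step 0: pivot 57 → sign +
step 1: pivot 2/57 → sign +
signature = (2, 0, 0)

Answer: (2, 0, 0)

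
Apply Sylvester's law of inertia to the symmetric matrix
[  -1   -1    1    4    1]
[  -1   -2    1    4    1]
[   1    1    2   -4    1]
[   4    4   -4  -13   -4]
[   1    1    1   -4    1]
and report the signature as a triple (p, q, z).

Answer: (3, 2, 0)

Derivation:
step 0: pivot -1 → sign −
step 1: pivot -1 → sign −
step 2: pivot 3 → sign +
step 3: pivot 3 → sign +
step 4: pivot 2/3 → sign +
signature = (3, 2, 0)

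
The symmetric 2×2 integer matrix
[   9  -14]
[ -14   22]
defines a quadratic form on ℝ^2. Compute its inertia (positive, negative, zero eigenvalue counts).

Answer: (2, 0, 0)

Derivation:
step 0: pivot 9 → sign +
step 1: pivot 2/9 → sign +
signature = (2, 0, 0)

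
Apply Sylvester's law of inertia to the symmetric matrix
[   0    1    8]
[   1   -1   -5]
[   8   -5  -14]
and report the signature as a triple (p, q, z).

Answer: (2, 1, 0)

Derivation:
step 0: pivot -1 → sign −
step 1: pivot 1 → sign +
step 2: pivot 2 → sign +
signature = (2, 1, 0)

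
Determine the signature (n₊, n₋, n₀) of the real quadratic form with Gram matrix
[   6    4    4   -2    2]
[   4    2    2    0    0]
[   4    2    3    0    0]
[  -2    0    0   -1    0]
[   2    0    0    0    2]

Answer: (3, 1, 1)

Derivation:
step 0: pivot 6 → sign +
step 1: pivot -2/3 → sign −
step 2: pivot 1 → sign +
step 3: pivot 1 → sign +
step 4: row/col 4 already zero → sign 0
signature = (3, 1, 1)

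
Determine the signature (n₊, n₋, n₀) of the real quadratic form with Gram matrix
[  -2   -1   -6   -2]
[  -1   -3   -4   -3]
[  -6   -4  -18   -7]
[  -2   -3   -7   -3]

Answer: (2, 2, 0)

Derivation:
step 0: pivot -2 → sign −
step 1: pivot -5/2 → sign −
step 2: pivot 2/5 → sign +
step 3: pivot 1/2 → sign +
signature = (2, 2, 0)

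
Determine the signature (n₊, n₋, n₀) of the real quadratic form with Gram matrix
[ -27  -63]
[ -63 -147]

Answer: (0, 1, 1)

Derivation:
step 0: pivot -27 → sign −
step 1: row/col 1 already zero → sign 0
signature = (0, 1, 1)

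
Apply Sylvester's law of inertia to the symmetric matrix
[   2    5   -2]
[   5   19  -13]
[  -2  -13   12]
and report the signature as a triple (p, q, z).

Answer: (3, 0, 0)

Derivation:
step 0: pivot 2 → sign +
step 1: pivot 13/2 → sign +
step 2: pivot 2/13 → sign +
signature = (3, 0, 0)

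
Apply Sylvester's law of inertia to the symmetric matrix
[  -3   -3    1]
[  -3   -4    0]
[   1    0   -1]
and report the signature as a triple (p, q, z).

step 0: pivot -3 → sign −
step 1: pivot -1 → sign −
step 2: pivot 1/3 → sign +
signature = (1, 2, 0)

Answer: (1, 2, 0)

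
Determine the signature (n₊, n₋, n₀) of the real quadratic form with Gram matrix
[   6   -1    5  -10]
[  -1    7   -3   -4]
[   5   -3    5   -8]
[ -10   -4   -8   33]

Answer: (3, 1, 0)

Derivation:
step 0: pivot 6 → sign +
step 1: pivot 41/6 → sign +
step 2: pivot 6/41 → sign +
step 3: pivot -3 → sign −
signature = (3, 1, 0)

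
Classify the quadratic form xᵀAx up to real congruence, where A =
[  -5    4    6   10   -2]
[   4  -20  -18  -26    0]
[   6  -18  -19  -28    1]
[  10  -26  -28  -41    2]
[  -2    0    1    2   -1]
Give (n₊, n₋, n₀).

Answer: (1, 4, 0)

Derivation:
step 0: pivot -5 → sign −
step 1: pivot -84/5 → sign −
step 2: pivot -10/7 → sign −
step 3: pivot 7/10 → sign +
step 4: pivot -1/21 → sign −
signature = (1, 4, 0)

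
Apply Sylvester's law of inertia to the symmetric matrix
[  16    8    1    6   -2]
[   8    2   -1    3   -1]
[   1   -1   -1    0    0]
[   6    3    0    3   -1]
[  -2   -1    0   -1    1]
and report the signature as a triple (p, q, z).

Answer: (3, 2, 0)

Derivation:
step 0: pivot 16 → sign +
step 1: pivot -2 → sign −
step 2: pivot 1/16 → sign +
step 3: pivot -3/2 → sign −
step 4: pivot 2/3 → sign +
signature = (3, 2, 0)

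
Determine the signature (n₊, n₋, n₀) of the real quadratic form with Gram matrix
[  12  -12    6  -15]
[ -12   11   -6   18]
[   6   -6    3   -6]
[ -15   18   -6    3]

step 0: pivot 12 → sign +
step 1: pivot -1 → sign −
step 2: pivot -27/4 → sign −
step 3: pivot 1/3 → sign +
signature = (2, 2, 0)

Answer: (2, 2, 0)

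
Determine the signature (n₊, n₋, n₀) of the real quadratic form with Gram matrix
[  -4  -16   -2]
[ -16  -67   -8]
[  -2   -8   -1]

step 0: pivot -4 → sign −
step 1: pivot -3 → sign −
step 2: row/col 2 already zero → sign 0
signature = (0, 2, 1)

Answer: (0, 2, 1)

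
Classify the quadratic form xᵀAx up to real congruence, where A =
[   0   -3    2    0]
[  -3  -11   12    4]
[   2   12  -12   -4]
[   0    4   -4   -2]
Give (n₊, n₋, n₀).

Answer: (1, 2, 1)

Derivation:
step 0: pivot -11 → sign −
step 1: pivot 9/11 → sign +
step 2: pivot -8/9 → sign −
step 3: row/col 3 already zero → sign 0
signature = (1, 2, 1)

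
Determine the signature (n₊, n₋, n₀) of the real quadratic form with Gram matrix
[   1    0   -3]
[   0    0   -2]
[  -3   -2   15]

step 0: pivot 1 → sign +
step 1: pivot 6 → sign +
step 2: pivot -2/3 → sign −
signature = (2, 1, 0)

Answer: (2, 1, 0)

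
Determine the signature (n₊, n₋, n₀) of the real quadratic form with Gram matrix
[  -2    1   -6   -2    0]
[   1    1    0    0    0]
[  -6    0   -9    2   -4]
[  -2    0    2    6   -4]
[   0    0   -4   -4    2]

Answer: (3, 2, 0)

Derivation:
step 0: pivot -2 → sign −
step 1: pivot 3/2 → sign +
step 2: pivot 3 → sign +
step 3: pivot -14/3 → sign −
step 4: pivot 2/21 → sign +
signature = (3, 2, 0)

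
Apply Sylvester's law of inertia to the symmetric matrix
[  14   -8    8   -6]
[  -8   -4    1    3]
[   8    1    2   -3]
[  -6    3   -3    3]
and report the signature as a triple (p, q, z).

Answer: (3, 1, 0)

Derivation:
step 0: pivot 14 → sign +
step 1: pivot -60/7 → sign −
step 2: pivot 21/20 → sign +
step 3: pivot 3/7 → sign +
signature = (3, 1, 0)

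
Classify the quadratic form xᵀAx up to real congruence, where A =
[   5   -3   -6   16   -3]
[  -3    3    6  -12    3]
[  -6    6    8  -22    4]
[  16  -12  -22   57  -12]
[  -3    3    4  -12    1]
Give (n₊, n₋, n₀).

step 0: pivot 5 → sign +
step 1: pivot 6/5 → sign +
step 2: pivot -4 → sign −
step 3: pivot 2 → sign +
step 4: pivot -3/2 → sign −
signature = (3, 2, 0)

Answer: (3, 2, 0)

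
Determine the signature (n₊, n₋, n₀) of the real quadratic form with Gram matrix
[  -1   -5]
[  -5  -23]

step 0: pivot -1 → sign −
step 1: pivot 2 → sign +
signature = (1, 1, 0)

Answer: (1, 1, 0)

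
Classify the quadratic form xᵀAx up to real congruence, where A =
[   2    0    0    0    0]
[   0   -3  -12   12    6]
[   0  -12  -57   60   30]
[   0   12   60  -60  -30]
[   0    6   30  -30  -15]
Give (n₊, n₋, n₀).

Answer: (2, 2, 1)

Derivation:
step 0: pivot 2 → sign +
step 1: pivot -3 → sign −
step 2: pivot -9 → sign −
step 3: pivot 4 → sign +
step 4: row/col 4 already zero → sign 0
signature = (2, 2, 1)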